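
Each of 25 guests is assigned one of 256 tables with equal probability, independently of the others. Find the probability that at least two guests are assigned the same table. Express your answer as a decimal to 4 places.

It's easier to compute the probability that all 25 are distinct.
P(all distinct) = 256/256 · 255/256 · ··· · 232/256 ≈ 0.2979.
So the probability of at least one match is 1 − 0.2979 = 0.7021.

0.7021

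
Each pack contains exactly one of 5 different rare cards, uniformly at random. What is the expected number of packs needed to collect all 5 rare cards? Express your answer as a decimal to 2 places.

After i distinct types are collected, each trial gives a new one with probability (5−i)/5, so the expected wait for the next new type is 5/(5−i).
E = 5/5 + 5/4 + 5/3 + 5/2 + 5/1 = 137/12 ≈ 11.42.

11.42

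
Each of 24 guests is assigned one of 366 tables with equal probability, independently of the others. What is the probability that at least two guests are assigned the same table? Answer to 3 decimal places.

0.537

It's easier to compute the probability that all 24 are distinct.
P(all distinct) = 366/366 · 365/366 · ··· · 343/366 ≈ 0.463.
So the probability of at least one match is 1 − 0.463 = 0.537.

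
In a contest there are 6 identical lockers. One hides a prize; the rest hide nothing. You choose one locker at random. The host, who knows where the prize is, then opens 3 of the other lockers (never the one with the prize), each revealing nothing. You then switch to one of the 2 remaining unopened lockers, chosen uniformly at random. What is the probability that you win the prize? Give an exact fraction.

5/12

Your original locker holds the prize with probability 1/6, so the other 5 collectively hold it with probability 5/6.
The host can always find 3 empty lockers to open, so the reveals don't change that 5/6; it is now spread over the 2 remaining unopened lockers.
P(win by switching) = (5/6) · (1/2) = 5/12.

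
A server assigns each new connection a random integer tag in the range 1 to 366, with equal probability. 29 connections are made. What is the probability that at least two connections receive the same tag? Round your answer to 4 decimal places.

It's easier to compute the probability that all 29 are distinct.
P(all distinct) = 366/366 · 365/366 · ··· · 338/366 ≈ 0.3201.
So the probability of at least one match is 1 − 0.3201 = 0.6799.

0.6799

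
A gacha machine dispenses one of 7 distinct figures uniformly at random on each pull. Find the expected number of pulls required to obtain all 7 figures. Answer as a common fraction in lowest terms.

After i distinct types are collected, each trial gives a new one with probability (7−i)/7, so the expected wait for the next new type is 7/(7−i).
E = 7/7 + 7/6 + 7/5 + 7/4 + 7/3 + 7/2 + 7/1 = 363/20.

363/20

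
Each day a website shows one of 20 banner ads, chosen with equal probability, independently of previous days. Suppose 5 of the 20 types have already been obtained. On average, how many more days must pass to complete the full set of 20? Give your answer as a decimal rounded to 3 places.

Starting from 5 distinct types, each trial gives a new one with probability (20−i)/20 when i types are held, so the wait for the next new type is 20/(20−i).
E = 20/15 + 20/14 + 20/13 + 20/12 + 20/11 + 20/10 + 20/9 + 20/8 + 20/7 + 20/6 + 20/5 + 20/4 + 20/3 + 20/2 + 20/1 = 1195757/18018 ≈ 66.365.

66.365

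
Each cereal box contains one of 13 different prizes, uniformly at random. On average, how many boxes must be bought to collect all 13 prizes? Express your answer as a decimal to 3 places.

41.342

After i distinct types are collected, each trial gives a new one with probability (13−i)/13, so the expected wait for the next new type is 13/(13−i).
E = 13/13 + 13/12 + 13/11 + 13/10 + 13/9 + 13/8 + 13/7 + 13/6 + 13/5 + 13/4 + 13/3 + 13/2 + 13/1 = 1145993/27720 ≈ 41.342.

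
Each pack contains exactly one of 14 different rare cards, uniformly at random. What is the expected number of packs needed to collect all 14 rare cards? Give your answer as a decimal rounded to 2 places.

After i distinct types are collected, each trial gives a new one with probability (14−i)/14, so the expected wait for the next new type is 14/(14−i).
E = 14/14 + 14/13 + 14/12 + 14/11 + 14/10 + 14/9 + 14/8 + 14/7 + 14/6 + 14/5 + 14/4 + 14/3 + 14/2 + 14/1 = 1171733/25740 ≈ 45.52.

45.52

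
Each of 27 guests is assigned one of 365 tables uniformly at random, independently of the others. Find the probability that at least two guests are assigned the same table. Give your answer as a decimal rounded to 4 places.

0.6269

It's easier to compute the probability that all 27 are distinct.
P(all distinct) = 365/365 · 364/365 · ··· · 339/365 ≈ 0.3731.
So the probability of at least one match is 1 − 0.3731 = 0.6269.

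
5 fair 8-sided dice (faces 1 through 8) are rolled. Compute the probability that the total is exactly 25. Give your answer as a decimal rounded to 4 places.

0.0679

There are 8^5 = 32768 equally likely outcomes.
The number of ordered 5-tuples from {1,…,8} summing to 25 is 2226.
P(sum = 25) = 2226/32768 = 1113/16384 ≈ 0.0679.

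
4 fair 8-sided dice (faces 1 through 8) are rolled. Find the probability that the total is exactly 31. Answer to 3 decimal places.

There are 8^4 = 4096 equally likely outcomes.
The number of ordered 4-tuples from {1,…,8} summing to 31 is 4.
P(sum = 31) = 4/4096 = 1/1024 ≈ 0.001.

0.001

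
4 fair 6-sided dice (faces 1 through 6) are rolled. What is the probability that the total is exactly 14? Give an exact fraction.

73/648

There are 6^4 = 1296 equally likely outcomes.
The number of ordered 4-tuples from {1,…,6} summing to 14 is 146.
P(sum = 14) = 146/1296 = 73/648.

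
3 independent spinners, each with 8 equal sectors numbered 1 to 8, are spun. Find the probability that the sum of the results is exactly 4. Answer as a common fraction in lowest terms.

3/512

There are 8^3 = 512 equally likely outcomes.
The number of ordered 3-tuples from {1,…,8} summing to 4 is 3.
P(sum = 4) = 3/512.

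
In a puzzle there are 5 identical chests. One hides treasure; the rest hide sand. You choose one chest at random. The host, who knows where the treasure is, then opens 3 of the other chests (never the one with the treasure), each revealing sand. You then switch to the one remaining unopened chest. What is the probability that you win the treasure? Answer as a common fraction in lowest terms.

4/5

Your original chest holds the treasure with probability 1/5, so the other 4 collectively hold it with probability 4/5.
The host can always find 3 empty chests to open, so the reveals don't change that 4/5; it is now spread over the 1 remaining unopened chest.
P(win by switching) = (4/5) · (1/1) = 4/5.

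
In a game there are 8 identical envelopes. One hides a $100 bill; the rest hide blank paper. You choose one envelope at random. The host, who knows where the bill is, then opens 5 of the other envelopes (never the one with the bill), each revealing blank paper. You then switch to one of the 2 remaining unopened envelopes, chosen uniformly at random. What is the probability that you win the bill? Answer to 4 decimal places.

Your original envelope holds the bill with probability 1/8, so the other 7 collectively hold it with probability 7/8.
The host can always find 5 empty envelopes to open, so the reveals don't change that 7/8; it is now spread over the 2 remaining unopened envelopes.
P(win by switching) = (7/8) · (1/2) = 7/16 ≈ 0.4375.

0.4375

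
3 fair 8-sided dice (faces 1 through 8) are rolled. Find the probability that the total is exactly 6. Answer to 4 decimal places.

0.0195

There are 8^3 = 512 equally likely outcomes.
The number of ordered 3-tuples from {1,…,8} summing to 6 is 10.
P(sum = 6) = 10/512 = 5/256 ≈ 0.0195.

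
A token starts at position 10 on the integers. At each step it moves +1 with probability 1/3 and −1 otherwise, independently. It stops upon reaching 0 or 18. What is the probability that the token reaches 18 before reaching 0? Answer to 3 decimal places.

Let r = q/p = (2/3)/(1/3) = 2. The recurrence P(i) = p·P(i+1) + q·P(i−1) with P(0)=0, P(18)=1 gives P(i) = (1 − r^i)/(1 − r^18).
P(10) = (1 − (2)^10) / (1 − (2)^18) = 341/87381 ≈ 0.004.

0.004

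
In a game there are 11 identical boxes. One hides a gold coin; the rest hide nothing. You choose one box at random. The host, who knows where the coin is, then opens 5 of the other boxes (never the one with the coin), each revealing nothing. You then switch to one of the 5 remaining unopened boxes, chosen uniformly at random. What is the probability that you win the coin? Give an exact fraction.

Your original box holds the coin with probability 1/11, so the other 10 collectively hold it with probability 10/11.
The host can always find 5 empty boxes to open, so the reveals don't change that 10/11; it is now spread over the 5 remaining unopened boxes.
P(win by switching) = (10/11) · (1/5) = 2/11.

2/11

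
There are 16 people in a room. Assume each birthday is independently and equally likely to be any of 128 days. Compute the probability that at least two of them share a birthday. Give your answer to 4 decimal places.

0.6239

It's easier to compute the probability that all 16 are distinct.
P(all distinct) = 128/128 · 127/128 · ··· · 113/128 ≈ 0.3761.
So the probability of at least one match is 1 − 0.3761 = 0.6239.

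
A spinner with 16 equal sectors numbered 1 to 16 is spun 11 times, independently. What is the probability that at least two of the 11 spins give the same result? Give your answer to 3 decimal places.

P(all 11 different) = 16/16 · 15/16 · ··· · 6/16 ≈ 0.010.
P(at least two equal) = 1 − 0.010 = 0.990.

0.990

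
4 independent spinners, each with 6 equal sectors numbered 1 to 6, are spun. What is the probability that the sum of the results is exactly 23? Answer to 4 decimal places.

There are 6^4 = 1296 equally likely outcomes.
The number of ordered 4-tuples from {1,…,6} summing to 23 is 4.
P(sum = 23) = 4/1296 = 1/324 ≈ 0.0031.

0.0031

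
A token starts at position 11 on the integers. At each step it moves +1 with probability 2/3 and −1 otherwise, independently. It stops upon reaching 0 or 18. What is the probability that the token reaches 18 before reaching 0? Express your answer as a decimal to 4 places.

0.9995

Let r = q/p = (1/3)/(2/3) = 1/2. The recurrence P(i) = p·P(i+1) + q·P(i−1) with P(0)=0, P(18)=1 gives P(i) = (1 − r^i)/(1 − r^18).
P(11) = (1 − (1/2)^11) / (1 − (1/2)^18) = 262016/262143 ≈ 0.9995.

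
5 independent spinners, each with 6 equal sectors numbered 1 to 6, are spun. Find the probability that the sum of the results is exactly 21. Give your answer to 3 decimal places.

0.069

There are 6^5 = 7776 equally likely outcomes.
The number of ordered 5-tuples from {1,…,6} summing to 21 is 540.
P(sum = 21) = 540/7776 = 5/72 ≈ 0.069.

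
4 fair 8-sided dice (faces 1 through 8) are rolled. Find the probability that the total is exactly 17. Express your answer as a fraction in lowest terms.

21/256

There are 8^4 = 4096 equally likely outcomes.
The number of ordered 4-tuples from {1,…,8} summing to 17 is 336.
P(sum = 17) = 336/4096 = 21/256.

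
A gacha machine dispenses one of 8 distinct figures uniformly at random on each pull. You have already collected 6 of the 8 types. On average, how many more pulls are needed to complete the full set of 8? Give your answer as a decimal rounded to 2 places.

12.00

Starting from 6 distinct types, each trial gives a new one with probability (8−i)/8 when i types are held, so the wait for the next new type is 8/(8−i).
E = 8/2 + 8/1 = 12 ≈ 12.00.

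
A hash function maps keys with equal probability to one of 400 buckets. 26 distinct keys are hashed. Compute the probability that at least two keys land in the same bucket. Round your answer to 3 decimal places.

It's easier to compute the probability that all 26 are distinct.
P(all distinct) = 400/400 · 399/400 · ··· · 375/400 ≈ 0.436.
So the probability of at least one match is 1 − 0.436 = 0.564.

0.564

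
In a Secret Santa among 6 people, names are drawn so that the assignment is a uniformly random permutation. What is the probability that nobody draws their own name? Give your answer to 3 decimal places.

0.368

This is the derangement probability: permutations of 6 with no fixed point.
D(6) = 6! · (1 − 1/1! + 1/2! − ··· + (−1)^6/6!) = 265.
P = 265/720 = 53/144 ≈ 0.368.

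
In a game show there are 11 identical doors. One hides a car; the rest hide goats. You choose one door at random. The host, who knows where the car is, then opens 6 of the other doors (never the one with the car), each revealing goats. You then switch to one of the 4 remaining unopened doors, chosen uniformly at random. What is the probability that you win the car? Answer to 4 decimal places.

Your original door holds the car with probability 1/11, so the other 10 collectively hold it with probability 10/11.
The host can always find 6 empty doors to open, so the reveals don't change that 10/11; it is now spread over the 4 remaining unopened doors.
P(win by switching) = (10/11) · (1/4) = 5/22 ≈ 0.2273.

0.2273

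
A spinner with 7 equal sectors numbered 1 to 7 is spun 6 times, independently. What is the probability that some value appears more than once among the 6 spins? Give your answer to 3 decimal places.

P(all 6 different) = 7/7 · 6/7 · ··· · 2/7 ≈ 0.043.
P(at least two equal) = 1 − 0.043 = 0.957.

0.957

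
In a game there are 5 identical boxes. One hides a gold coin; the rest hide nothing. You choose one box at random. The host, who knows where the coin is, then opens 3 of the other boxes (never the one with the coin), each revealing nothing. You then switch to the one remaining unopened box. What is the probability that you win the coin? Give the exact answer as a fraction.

4/5

Your original box holds the coin with probability 1/5, so the other 4 collectively hold it with probability 4/5.
The host can always find 3 empty boxes to open, so the reveals don't change that 4/5; it is now spread over the 1 remaining unopened box.
P(win by switching) = (4/5) · (1/1) = 4/5.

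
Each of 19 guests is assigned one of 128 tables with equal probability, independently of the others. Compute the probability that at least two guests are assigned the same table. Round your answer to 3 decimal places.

0.755

It's easier to compute the probability that all 19 are distinct.
P(all distinct) = 128/128 · 127/128 · ··· · 110/128 ≈ 0.245.
So the probability of at least one match is 1 − 0.245 = 0.755.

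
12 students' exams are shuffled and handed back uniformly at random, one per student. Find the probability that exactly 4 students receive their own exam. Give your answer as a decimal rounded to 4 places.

0.0153

Choose which 4 of the 12 are fixed: C(12,4) = 495 ways.
The remaining 8 must have no fixed point: D(8) = 14833.
P = 495·14833/479001600 = 2119/138240 ≈ 0.0153.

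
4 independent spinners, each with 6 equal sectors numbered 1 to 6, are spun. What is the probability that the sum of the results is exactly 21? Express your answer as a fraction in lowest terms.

There are 6^4 = 1296 equally likely outcomes.
The number of ordered 4-tuples from {1,…,6} summing to 21 is 20.
P(sum = 21) = 20/1296 = 5/324.

5/324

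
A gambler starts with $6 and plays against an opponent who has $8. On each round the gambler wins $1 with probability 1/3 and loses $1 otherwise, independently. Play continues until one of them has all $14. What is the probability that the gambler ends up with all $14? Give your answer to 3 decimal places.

Let r = q/p = (2/3)/(1/3) = 2. The recurrence P(i) = p·P(i+1) + q·P(i−1) with P(0)=0, P(14)=1 gives P(i) = (1 − r^i)/(1 − r^14).
P(6) = (1 − (2)^6) / (1 − (2)^14) = 21/5461 ≈ 0.004.

0.004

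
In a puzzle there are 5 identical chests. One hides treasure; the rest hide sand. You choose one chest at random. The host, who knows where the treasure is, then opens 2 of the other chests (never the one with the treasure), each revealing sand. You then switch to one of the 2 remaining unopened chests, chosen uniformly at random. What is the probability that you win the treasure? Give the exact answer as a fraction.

2/5

Your original chest holds the treasure with probability 1/5, so the other 4 collectively hold it with probability 4/5.
The host can always find 2 empty chests to open, so the reveals don't change that 4/5; it is now spread over the 2 remaining unopened chests.
P(win by switching) = (4/5) · (1/2) = 2/5.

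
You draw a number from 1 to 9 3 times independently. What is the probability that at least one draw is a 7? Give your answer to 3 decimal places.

0.298

P(no draw is a 7) = (8/9)^3 ≈ 0.702.
P(at least one) = 1 − 0.702 = 0.298.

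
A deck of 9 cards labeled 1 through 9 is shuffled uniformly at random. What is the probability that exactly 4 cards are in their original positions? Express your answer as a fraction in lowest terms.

Choose which 4 of the 9 are fixed: C(9,4) = 126 ways.
The remaining 5 must have no fixed point: D(5) = 44.
P = 126·44/362880 = 11/720.

11/720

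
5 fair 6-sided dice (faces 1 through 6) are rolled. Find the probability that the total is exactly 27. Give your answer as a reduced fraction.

There are 6^5 = 7776 equally likely outcomes.
The number of ordered 5-tuples from {1,…,6} summing to 27 is 35.
P(sum = 27) = 35/7776.

35/7776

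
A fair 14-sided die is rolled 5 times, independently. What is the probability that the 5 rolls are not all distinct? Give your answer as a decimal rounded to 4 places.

0.5533

P(all 5 different) = 14/14 · 13/14 · ··· · 10/14 ≈ 0.4467.
P(at least two equal) = 1 − 0.4467 = 0.5533.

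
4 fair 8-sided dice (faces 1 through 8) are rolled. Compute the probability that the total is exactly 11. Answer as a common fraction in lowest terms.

15/512

There are 8^4 = 4096 equally likely outcomes.
The number of ordered 4-tuples from {1,…,8} summing to 11 is 120.
P(sum = 11) = 120/4096 = 15/512.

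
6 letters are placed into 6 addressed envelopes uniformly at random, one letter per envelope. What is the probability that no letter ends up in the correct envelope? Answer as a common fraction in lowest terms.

This is the derangement probability: permutations of 6 with no fixed point.
D(6) = 6! · (1 − 1/1! + 1/2! − ··· + (−1)^6/6!) = 265.
P = 265/720 = 53/144.

53/144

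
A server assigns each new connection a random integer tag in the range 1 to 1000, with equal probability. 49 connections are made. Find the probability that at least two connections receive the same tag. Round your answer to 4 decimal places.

It's easier to compute the probability that all 49 are distinct.
P(all distinct) = 1000/1000 · 999/1000 · ··· · 952/1000 ≈ 0.3026.
So the probability of at least one match is 1 − 0.3026 = 0.6974.

0.6974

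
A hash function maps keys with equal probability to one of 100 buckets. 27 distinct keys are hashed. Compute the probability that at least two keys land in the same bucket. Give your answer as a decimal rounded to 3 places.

It's easier to compute the probability that all 27 are distinct.
P(all distinct) = 100/100 · 99/100 · ··· · 74/100 ≈ 0.021.
So the probability of at least one match is 1 − 0.021 = 0.979.

0.979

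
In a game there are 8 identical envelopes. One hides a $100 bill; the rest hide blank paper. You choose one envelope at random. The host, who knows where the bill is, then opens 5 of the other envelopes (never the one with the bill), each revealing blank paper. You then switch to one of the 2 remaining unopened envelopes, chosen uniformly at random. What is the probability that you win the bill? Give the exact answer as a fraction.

7/16

Your original envelope holds the bill with probability 1/8, so the other 7 collectively hold it with probability 7/8.
The host can always find 5 empty envelopes to open, so the reveals don't change that 7/8; it is now spread over the 2 remaining unopened envelopes.
P(win by switching) = (7/8) · (1/2) = 7/16.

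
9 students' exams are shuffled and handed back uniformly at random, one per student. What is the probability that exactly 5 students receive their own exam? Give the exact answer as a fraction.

Choose which 5 of the 9 are fixed: C(9,5) = 126 ways.
The remaining 4 must have no fixed point: D(4) = 9.
P = 126·9/362880 = 1/320.

1/320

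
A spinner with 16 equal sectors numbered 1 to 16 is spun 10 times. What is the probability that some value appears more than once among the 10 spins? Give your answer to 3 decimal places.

P(all 10 different) = 16/16 · 15/16 · ··· · 7/16 ≈ 0.026.
P(at least two equal) = 1 − 0.026 = 0.974.

0.974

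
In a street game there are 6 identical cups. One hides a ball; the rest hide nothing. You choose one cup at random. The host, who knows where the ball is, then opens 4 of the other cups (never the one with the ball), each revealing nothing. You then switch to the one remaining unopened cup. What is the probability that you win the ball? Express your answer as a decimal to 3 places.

Your original cup holds the ball with probability 1/6, so the other 5 collectively hold it with probability 5/6.
The host can always find 4 empty cups to open, so the reveals don't change that 5/6; it is now spread over the 1 remaining unopened cup.
P(win by switching) = (5/6) · (1/1) = 5/6 ≈ 0.833.

0.833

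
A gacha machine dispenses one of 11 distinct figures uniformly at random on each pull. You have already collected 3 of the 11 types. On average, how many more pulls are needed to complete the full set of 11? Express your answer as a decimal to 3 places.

29.896

Starting from 3 distinct types, each trial gives a new one with probability (11−i)/11 when i types are held, so the wait for the next new type is 11/(11−i).
E = 11/8 + 11/7 + 11/6 + 11/5 + 11/4 + 11/3 + 11/2 + 11/1 = 8371/280 ≈ 29.896.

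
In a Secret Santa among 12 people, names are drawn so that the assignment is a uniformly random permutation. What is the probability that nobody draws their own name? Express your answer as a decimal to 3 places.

0.368

This is the derangement probability: permutations of 12 with no fixed point.
D(12) = 12! · (1 − 1/1! + 1/2! − ··· + (−1)^12/12!) = 176214841.
P = 176214841/479001600 = 16019531/43545600 ≈ 0.368.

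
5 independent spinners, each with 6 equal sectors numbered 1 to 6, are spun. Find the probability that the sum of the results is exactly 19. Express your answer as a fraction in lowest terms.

There are 6^5 = 7776 equally likely outcomes.
The number of ordered 5-tuples from {1,…,6} summing to 19 is 735.
P(sum = 19) = 735/7776 = 245/2592.

245/2592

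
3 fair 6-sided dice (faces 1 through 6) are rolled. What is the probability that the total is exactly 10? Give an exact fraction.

1/8

There are 6^3 = 216 equally likely outcomes.
The number of ordered 3-tuples from {1,…,6} summing to 10 is 27.
P(sum = 10) = 27/216 = 1/8.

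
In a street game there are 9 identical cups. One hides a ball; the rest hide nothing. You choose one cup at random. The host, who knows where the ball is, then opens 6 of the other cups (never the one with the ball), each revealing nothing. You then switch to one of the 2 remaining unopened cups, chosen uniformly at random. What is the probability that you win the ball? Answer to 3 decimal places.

0.444

Your original cup holds the ball with probability 1/9, so the other 8 collectively hold it with probability 8/9.
The host can always find 6 empty cups to open, so the reveals don't change that 8/9; it is now spread over the 2 remaining unopened cups.
P(win by switching) = (8/9) · (1/2) = 4/9 ≈ 0.444.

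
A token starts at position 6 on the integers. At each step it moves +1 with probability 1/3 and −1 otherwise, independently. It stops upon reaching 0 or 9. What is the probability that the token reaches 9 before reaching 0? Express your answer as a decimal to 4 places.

Let r = q/p = (2/3)/(1/3) = 2. The recurrence P(i) = p·P(i+1) + q·P(i−1) with P(0)=0, P(9)=1 gives P(i) = (1 − r^i)/(1 − r^9).
P(6) = (1 − (2)^6) / (1 − (2)^9) = 9/73 ≈ 0.1233.

0.1233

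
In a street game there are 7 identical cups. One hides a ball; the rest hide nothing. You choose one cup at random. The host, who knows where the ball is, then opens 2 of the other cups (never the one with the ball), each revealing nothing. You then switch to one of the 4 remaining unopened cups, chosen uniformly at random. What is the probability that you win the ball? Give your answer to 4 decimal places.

Your original cup holds the ball with probability 1/7, so the other 6 collectively hold it with probability 6/7.
The host can always find 2 empty cups to open, so the reveals don't change that 6/7; it is now spread over the 4 remaining unopened cups.
P(win by switching) = (6/7) · (1/4) = 3/14 ≈ 0.2143.

0.2143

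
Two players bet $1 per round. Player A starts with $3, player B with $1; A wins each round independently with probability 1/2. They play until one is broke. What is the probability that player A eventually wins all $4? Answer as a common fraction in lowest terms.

With a fair step, P(i) = ½P(i−1) + ½P(i+1) with P(0)=0, P(4)=1 has the linear solution P(i) = i/4.
P(3) = 3/4.

3/4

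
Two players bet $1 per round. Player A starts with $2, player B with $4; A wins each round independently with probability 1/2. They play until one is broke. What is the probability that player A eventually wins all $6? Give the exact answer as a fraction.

With a fair step, P(i) = ½P(i−1) + ½P(i+1) with P(0)=0, P(6)=1 has the linear solution P(i) = i/6.
P(2) = 2/6 = 1/3.

1/3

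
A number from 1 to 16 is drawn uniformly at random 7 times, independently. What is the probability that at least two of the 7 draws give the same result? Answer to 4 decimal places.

P(all 7 different) = 16/16 · 15/16 · ··· · 10/16 ≈ 0.2148.
P(at least two equal) = 1 − 0.2148 = 0.7852.

0.7852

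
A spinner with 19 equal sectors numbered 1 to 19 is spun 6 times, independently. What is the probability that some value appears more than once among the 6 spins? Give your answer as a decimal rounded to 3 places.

P(all 6 different) = 19/19 · 18/19 · ··· · 14/19 ≈ 0.415.
P(at least two equal) = 1 − 0.415 = 0.585.

0.585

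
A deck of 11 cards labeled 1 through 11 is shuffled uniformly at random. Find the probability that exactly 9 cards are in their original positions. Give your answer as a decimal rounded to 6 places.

0.000001

Choose which 9 of the 11 are fixed: C(11,9) = 55 ways.
The remaining 2 must have no fixed point: D(2) = 1.
P = 55·1/39916800 = 1/725760 ≈ 0.000001.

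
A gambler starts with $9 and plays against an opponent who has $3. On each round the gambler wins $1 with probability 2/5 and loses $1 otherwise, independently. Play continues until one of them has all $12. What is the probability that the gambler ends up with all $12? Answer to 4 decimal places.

Let r = q/p = (3/5)/(2/5) = 3/2. The recurrence P(i) = p·P(i+1) + q·P(i−1) with P(0)=0, P(12)=1 gives P(i) = (1 − r^i)/(1 − r^12).
P(9) = (1 − (3/2)^9) / (1 − (3/2)^12) = 8072/27755 ≈ 0.2908.

0.2908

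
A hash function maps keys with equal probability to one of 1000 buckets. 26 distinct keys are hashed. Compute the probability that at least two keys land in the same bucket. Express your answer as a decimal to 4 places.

0.2795

It's easier to compute the probability that all 26 are distinct.
P(all distinct) = 1000/1000 · 999/1000 · ··· · 975/1000 ≈ 0.7205.
So the probability of at least one match is 1 − 0.7205 = 0.2795.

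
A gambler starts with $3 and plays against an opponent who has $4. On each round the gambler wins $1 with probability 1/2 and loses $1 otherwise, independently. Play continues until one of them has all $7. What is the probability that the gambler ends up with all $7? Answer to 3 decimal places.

With a fair step, P(i) = ½P(i−1) + ½P(i+1) with P(0)=0, P(7)=1 has the linear solution P(i) = i/7.
P(3) = 3/7 ≈ 0.429.

0.429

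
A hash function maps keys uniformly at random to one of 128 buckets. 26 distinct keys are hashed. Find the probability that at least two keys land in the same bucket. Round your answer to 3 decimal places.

0.935

It's easier to compute the probability that all 26 are distinct.
P(all distinct) = 128/128 · 127/128 · ··· · 103/128 ≈ 0.065.
So the probability of at least one match is 1 − 0.065 = 0.935.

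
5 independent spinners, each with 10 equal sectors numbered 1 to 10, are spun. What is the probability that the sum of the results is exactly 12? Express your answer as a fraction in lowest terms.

33/10000

There are 10^5 = 100000 equally likely outcomes.
The number of ordered 5-tuples from {1,…,10} summing to 12 is 330.
P(sum = 12) = 330/100000 = 33/10000.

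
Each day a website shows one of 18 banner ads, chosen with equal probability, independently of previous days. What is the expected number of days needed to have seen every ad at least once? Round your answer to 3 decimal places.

62.912

After i distinct types are collected, each trial gives a new one with probability (18−i)/18, so the expected wait for the next new type is 18/(18−i).
E = 18/18 + 18/17 + 18/16 + 18/15 + 18/14 + 18/13 + 18/12 + 18/11 + 18/10 + 18/9 + 18/8 + 18/7 + 18/6 + 18/5 + 18/4 + 18/3 + 18/2 + 18/1 = 42822903/680680 ≈ 62.912.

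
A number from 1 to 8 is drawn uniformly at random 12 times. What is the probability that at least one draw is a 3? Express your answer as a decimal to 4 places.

0.7986

P(no draw is a 3) = (7/8)^12 ≈ 0.2014.
P(at least one) = 1 − 0.2014 = 0.7986.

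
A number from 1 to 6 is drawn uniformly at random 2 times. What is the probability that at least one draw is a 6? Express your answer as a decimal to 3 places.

P(no draw is a 6) = (5/6)^2 ≈ 0.694.
P(at least one) = 1 − 0.694 = 0.306.

0.306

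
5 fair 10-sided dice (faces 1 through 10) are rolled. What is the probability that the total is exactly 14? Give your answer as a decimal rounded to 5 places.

0.00715

There are 10^5 = 100000 equally likely outcomes.
The number of ordered 5-tuples from {1,…,10} summing to 14 is 715.
P(sum = 14) = 715/100000 = 143/20000 ≈ 0.00715.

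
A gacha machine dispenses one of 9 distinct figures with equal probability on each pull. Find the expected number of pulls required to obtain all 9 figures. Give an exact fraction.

7129/280

After i distinct types are collected, each trial gives a new one with probability (9−i)/9, so the expected wait for the next new type is 9/(9−i).
E = 9/9 + 9/8 + 9/7 + 9/6 + 9/5 + 9/4 + 9/3 + 9/2 + 9/1 = 7129/280.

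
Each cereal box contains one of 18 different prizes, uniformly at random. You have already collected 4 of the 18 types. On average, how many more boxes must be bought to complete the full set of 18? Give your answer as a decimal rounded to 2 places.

Starting from 4 distinct types, each trial gives a new one with probability (18−i)/18 when i types are held, so the wait for the next new type is 18/(18−i).
E = 18/14 + 18/13 + 18/12 + 18/11 + 18/10 + 18/9 + 18/8 + 18/7 + 18/6 + 18/5 + 18/4 + 18/3 + 18/2 + 18/1 = 1171733/20020 ≈ 58.53.

58.53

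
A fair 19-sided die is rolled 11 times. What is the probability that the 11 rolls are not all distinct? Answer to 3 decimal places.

0.974

P(all 11 different) = 19/19 · 18/19 · ··· · 9/19 ≈ 0.026.
P(at least two equal) = 1 − 0.026 = 0.974.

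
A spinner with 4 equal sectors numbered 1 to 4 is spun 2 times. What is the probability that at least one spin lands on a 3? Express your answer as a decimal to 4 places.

0.4375

P(no spin lands on a 3) = (3/4)^2 ≈ 0.5625.
P(at least one) = 1 − 0.5625 = 0.4375.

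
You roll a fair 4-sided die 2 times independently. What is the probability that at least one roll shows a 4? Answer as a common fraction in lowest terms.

7/16

P(no roll shows a 4) = (3/4)^2 = 9/16.
P(at least one) = 1 − 9/16 = 7/16.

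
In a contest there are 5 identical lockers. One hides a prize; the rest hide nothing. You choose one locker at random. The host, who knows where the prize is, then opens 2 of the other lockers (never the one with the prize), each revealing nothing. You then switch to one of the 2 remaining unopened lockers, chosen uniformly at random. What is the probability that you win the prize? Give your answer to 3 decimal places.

0.400

Your original locker holds the prize with probability 1/5, so the other 4 collectively hold it with probability 4/5.
The host can always find 2 empty lockers to open, so the reveals don't change that 4/5; it is now spread over the 2 remaining unopened lockers.
P(win by switching) = (4/5) · (1/2) = 2/5 ≈ 0.400.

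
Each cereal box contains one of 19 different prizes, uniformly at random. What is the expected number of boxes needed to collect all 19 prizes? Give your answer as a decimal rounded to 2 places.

After i distinct types are collected, each trial gives a new one with probability (19−i)/19, so the expected wait for the next new type is 19/(19−i).
E = 19/19 + 19/18 + 19/17 + 19/16 + 19/15 + 19/14 + 19/13 + 19/12 + 19/11 + 19/10 + 19/9 + 19/8 + 19/7 + 19/6 + 19/5 + 19/4 + 19/3 + 19/2 + 19/1 = 275295799/4084080 ≈ 67.41.

67.41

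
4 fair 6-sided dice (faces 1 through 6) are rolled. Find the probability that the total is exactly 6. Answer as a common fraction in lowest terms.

5/648

There are 6^4 = 1296 equally likely outcomes.
The number of ordered 4-tuples from {1,…,6} summing to 6 is 10.
P(sum = 6) = 10/1296 = 5/648.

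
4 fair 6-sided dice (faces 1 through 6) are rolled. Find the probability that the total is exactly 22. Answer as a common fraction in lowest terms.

5/648

There are 6^4 = 1296 equally likely outcomes.
The number of ordered 4-tuples from {1,…,6} summing to 22 is 10.
P(sum = 22) = 10/1296 = 5/648.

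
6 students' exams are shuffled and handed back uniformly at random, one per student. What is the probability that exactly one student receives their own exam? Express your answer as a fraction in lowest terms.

Choose which one is fixed: C(6,1) = 6 ways.
The remaining 5 must have no fixed point: D(5) = 44.
P = 6·44/720 = 11/30.

11/30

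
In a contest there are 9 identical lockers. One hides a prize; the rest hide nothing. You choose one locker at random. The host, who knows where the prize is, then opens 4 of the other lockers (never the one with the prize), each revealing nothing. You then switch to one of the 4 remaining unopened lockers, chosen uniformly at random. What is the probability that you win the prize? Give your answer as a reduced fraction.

Your original locker holds the prize with probability 1/9, so the other 8 collectively hold it with probability 8/9.
The host can always find 4 empty lockers to open, so the reveals don't change that 8/9; it is now spread over the 4 remaining unopened lockers.
P(win by switching) = (8/9) · (1/4) = 2/9.

2/9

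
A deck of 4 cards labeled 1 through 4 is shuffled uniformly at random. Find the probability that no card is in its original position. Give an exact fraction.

3/8

This is the derangement probability: permutations of 4 with no fixed point.
D(4) = 4! · (1 − 1/1! + 1/2! − ··· + (−1)^4/4!) = 9.
P = 9/24 = 3/8.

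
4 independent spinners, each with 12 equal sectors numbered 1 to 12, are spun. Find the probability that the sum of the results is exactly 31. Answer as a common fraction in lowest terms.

229/5184

There are 12^4 = 20736 equally likely outcomes.
The number of ordered 4-tuples from {1,…,12} summing to 31 is 916.
P(sum = 31) = 916/20736 = 229/5184.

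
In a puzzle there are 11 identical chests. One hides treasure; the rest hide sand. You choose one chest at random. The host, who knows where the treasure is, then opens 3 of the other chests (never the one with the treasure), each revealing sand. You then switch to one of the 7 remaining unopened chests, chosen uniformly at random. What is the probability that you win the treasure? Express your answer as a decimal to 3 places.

Your original chest holds the treasure with probability 1/11, so the other 10 collectively hold it with probability 10/11.
The host can always find 3 empty chests to open, so the reveals don't change that 10/11; it is now spread over the 7 remaining unopened chests.
P(win by switching) = (10/11) · (1/7) = 10/77 ≈ 0.130.

0.130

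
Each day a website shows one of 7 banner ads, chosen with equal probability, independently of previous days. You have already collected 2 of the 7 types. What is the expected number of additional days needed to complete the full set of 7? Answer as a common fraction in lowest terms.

Starting from 2 distinct types, each trial gives a new one with probability (7−i)/7 when i types are held, so the wait for the next new type is 7/(7−i).
E = 7/5 + 7/4 + 7/3 + 7/2 + 7/1 = 959/60.

959/60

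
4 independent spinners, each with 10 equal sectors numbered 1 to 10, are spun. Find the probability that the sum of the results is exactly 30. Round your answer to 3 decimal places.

0.028

There are 10^4 = 10000 equally likely outcomes.
The number of ordered 4-tuples from {1,…,10} summing to 30 is 282.
P(sum = 30) = 282/10000 = 141/5000 ≈ 0.028.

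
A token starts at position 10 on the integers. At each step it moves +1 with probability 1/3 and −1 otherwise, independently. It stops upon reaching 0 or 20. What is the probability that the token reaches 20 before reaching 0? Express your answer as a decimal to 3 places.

0.001

Let r = q/p = (2/3)/(1/3) = 2. The recurrence P(i) = p·P(i+1) + q·P(i−1) with P(0)=0, P(20)=1 gives P(i) = (1 − r^i)/(1 − r^20).
P(10) = (1 − (2)^10) / (1 − (2)^20) = 1/1025 ≈ 0.001.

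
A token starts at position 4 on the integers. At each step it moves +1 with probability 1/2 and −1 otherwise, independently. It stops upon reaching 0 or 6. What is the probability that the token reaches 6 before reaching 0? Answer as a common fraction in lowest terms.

2/3

With a fair step, P(i) = ½P(i−1) + ½P(i+1) with P(0)=0, P(6)=1 has the linear solution P(i) = i/6.
P(4) = 4/6 = 2/3.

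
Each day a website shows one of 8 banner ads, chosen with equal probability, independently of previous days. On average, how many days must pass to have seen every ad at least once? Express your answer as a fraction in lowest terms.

761/35

After i distinct types are collected, each trial gives a new one with probability (8−i)/8, so the expected wait for the next new type is 8/(8−i).
E = 8/8 + 8/7 + 8/6 + 8/5 + 8/4 + 8/3 + 8/2 + 8/1 = 761/35.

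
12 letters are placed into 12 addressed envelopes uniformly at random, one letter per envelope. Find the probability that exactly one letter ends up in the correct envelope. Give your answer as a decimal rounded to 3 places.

Choose which one is fixed: C(12,1) = 12 ways.
The remaining 11 must have no fixed point: D(11) = 14684570.
P = 12·14684570/479001600 = 1468457/3991680 ≈ 0.368.

0.368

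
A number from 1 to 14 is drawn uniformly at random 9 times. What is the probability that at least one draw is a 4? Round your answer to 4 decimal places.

P(no draw is a 4) = (13/14)^9 ≈ 0.5133.
P(at least one) = 1 − 0.5133 = 0.4867.

0.4867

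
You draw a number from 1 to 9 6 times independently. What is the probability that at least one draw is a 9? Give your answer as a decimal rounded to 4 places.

0.5067

P(no draw is a 9) = (8/9)^6 ≈ 0.4933.
P(at least one) = 1 − 0.4933 = 0.5067.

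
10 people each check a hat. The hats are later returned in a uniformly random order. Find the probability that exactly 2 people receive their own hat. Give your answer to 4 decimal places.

Choose which 2 of the 10 are fixed: C(10,2) = 45 ways.
The remaining 8 must have no fixed point: D(8) = 14833.
P = 45·14833/3628800 = 2119/11520 ≈ 0.1839.

0.1839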